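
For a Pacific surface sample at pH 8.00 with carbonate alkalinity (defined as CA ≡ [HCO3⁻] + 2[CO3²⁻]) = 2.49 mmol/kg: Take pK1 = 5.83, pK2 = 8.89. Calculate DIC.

CA = [HCO3⁻] + 2[CO3²⁻] = (α₁ + 2α₂)·DIC
At pH 8.00: [H⁺]/K1 = 10^-2.17 = 0.0067608, K2/[H⁺] = 10^-0.89 = 0.12882
α₁ = 1/(1 + 0.0067608 + 0.12882) = 1/1.1356 = 0.8806; α₂ = α₁·K2/[H⁺] = 0.1134
α₁ + 2α₂ = 1.1075
DIC = CA / (α₁ + 2α₂) = 2.49 / 1.1075 = 2.25 mmol/kg

DIC = 2.25 mmol/kg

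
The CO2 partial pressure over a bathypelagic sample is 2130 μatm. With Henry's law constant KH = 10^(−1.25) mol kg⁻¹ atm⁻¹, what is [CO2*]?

KH = 10^(−1.25) = 5.623×10^-2 mol kg⁻¹ atm⁻¹
[CO2*] = KH · pCO2 = 5.623×10^-2 × 2130×10^-6 atm = 1.20×10^-4 mol/kg

[CO2*] = 120 μmol/kg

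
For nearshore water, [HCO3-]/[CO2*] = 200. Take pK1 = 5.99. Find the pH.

From K1 = [H⁺][HCO3-]/[CO2*]:  pH = pK1 + log₁₀([HCO3-]/[CO2*])
log₁₀(200) = +2.301
pH = 5.99 + (+2.301) = 8.29

pH = 8.29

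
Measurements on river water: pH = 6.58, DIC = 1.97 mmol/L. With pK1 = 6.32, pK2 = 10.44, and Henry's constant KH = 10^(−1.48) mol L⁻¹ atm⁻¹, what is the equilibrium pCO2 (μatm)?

pCO2 = 2.11×10^4 μatm

α₀ = 1 / (1 + K1/[H⁺] + K1K2/[H⁺]²) = 1 / (1 + 10^+0.26 + 10^-3.60)
   = 1 / (1 + 1.8197 + 0.00025119) = 1/2.8200 = 0.3546
[CO2*] = α₀ × DIC = 0.3546 × 1.97 = 0.6986 mmol/L
pCO2 = [CO2*]/KH = 6.986×10^-4 / 3.311×10^-2 = 2.11×10^4 μatm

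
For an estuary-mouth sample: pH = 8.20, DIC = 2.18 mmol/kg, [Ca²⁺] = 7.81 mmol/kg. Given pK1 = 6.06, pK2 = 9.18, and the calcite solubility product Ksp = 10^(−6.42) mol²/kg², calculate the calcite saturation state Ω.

α₂ = 1 / (1 + [H⁺]/K2 + [H⁺]²/(K1K2)) = 1 / (1 + 10^+0.98 + 10^-1.16)
   = 1 / (1 + 9.5499 + 0.069183) = 1/10.619 = 0.09417
[CO3²⁻] = α₂ × DIC = 0.09417 × 2.18 = 0.2053 mmol/kg
Ksp = 10^(−6.42) = 3.802×10^-7
Ω = [Ca²⁺][CO3²⁻]/Ksp = (7.81×10^-3)(2.053×10^-4) / 3.802×10^-7 = 4.22

Ω = 4.22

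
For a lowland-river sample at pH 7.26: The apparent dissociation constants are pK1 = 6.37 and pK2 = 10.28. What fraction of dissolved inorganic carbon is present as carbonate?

α₂ = 1 / (1 + [H⁺]/K2 + [H⁺]²/(K1K2)) = 1 / (1 + 10^+3.02 + 10^+2.13)
   = 1 / (1 + 1047.1 + 134.90) = 1/1183.0 = 0.0008453

α₂ = 0.000845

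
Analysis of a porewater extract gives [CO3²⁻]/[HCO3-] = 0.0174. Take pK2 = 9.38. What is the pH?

pH = 7.62

From K2 = [H⁺][CO3²⁻]/[HCO3-]:  pH = pK2 + log₁₀([CO3²⁻]/[HCO3-])
log₁₀(0.0174) = -1.759
pH = 9.38 + (-1.759) = 7.62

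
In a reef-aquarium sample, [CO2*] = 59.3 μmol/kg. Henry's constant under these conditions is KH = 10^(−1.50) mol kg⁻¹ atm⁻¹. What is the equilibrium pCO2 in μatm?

pCO2 = 1880 μatm

KH = 10^(−1.50) = 3.162×10^-2 mol kg⁻¹ atm⁻¹
pCO2 = [CO2*]/KH = 59.3×10^-6 / 3.162×10^-2 = 1.88×10^-3 atm = 1880 μatm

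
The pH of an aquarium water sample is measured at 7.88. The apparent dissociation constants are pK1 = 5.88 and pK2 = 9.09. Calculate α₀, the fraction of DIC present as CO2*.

α₀ = 1 / (1 + K1/[H⁺] + K1K2/[H⁺]²) = 1 / (1 + 10^+2.00 + 10^+0.79)
   = 1 / (1 + 100.00 + 6.1660) = 1/107.17 = 0.009331

α₀ = 0.00933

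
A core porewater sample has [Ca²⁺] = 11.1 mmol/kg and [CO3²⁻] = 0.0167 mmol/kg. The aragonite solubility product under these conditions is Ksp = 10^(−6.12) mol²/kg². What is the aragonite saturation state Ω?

Ω = 0.244

Ksp = 10^(−6.12) = 7.586×10^-7
Ω = [Ca²⁺][CO3²⁻]/Ksp = (11.1×10^-3)(0.0167×10^-3) / 7.586×10^-7 = 0.244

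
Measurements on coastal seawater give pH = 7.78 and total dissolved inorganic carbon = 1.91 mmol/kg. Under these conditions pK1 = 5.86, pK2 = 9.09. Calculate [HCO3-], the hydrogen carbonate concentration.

α₁ = 1 / (1 + [H⁺]/K1 + K2/[H⁺]) = 1 / (1 + 10^-1.92 + 10^-1.31)
   = 1 / (1 + 0.012023 + 0.048978) = 1/1.0610 = 0.9425
[HCO3⁻] = α₁ × DIC = 0.9425 × 1.91 = 1.80 mmol/kg

[HCO3⁻] = 1.80 mmol/kg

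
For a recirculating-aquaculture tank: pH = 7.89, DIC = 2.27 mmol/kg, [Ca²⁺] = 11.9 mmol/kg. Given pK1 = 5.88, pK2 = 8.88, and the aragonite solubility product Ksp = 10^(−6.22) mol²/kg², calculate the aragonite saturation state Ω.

Ω = 4.13

α₂ = 1 / (1 + [H⁺]/K2 + [H⁺]²/(K1K2)) = 1 / (1 + 10^+0.99 + 10^-1.02)
   = 1 / (1 + 9.7724 + 0.095499) = 1/10.868 = 0.09201
[CO3²⁻] = α₂ × DIC = 0.09201 × 2.27 = 0.2089 mmol/kg
Ksp = 10^(−6.22) = 6.026×10^-7
Ω = [Ca²⁺][CO3²⁻]/Ksp = (11.9×10^-3)(2.089×10^-4) / 6.026×10^-7 = 4.13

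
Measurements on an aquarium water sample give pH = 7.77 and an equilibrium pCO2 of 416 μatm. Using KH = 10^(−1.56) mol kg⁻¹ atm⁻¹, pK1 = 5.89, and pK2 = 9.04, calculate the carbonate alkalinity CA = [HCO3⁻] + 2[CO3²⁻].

CA = 0.962 mmol/kg

[CO2*] = KH · pCO2 = 10^(−1.56) × 416×10^-6 = 1.146×10^-5 mol/kg
α₀ = 1/(1 + K1/[H⁺] + K1K2/[H⁺]²) = 1/(1 + 10^+1.88 + 10^+0.61) = 0.01236
DIC = [CO2*]/α₀ = 1.146×10^-5 / 0.01236 = 0.9273 mmol/kg
CA = (α₁ + 2α₂)·DIC = (0.9373 + 2×0.05034) × 0.9273 = 0.962 mmol/kg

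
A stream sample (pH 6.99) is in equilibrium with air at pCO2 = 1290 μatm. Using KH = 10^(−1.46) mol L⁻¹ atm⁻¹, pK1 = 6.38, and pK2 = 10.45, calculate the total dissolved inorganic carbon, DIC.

[CO2*] = KH · pCO2 = 10^(−1.46) × 1290×10^-6 = 4.473×10^-5 mol/L
α₀ = 1/(1 + K1/[H⁺] + K1K2/[H⁺]²) = 1/(1 + 10^+0.61 + 10^-2.85) = 0.1970
DIC = [CO2*]/α₀ = 4.473×10^-5 / 0.1970 = 0.227 mmol/L

DIC = 0.227 mmol/L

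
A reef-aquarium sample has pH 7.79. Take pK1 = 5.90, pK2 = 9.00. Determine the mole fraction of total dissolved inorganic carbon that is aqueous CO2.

α₀ = 0.0120

α₀ = 1 / (1 + K1/[H⁺] + K1K2/[H⁺]²) = 1 / (1 + 10^+1.89 + 10^+0.68)
   = 1 / (1 + 77.625 + 4.7863) = 1/83.411 = 0.01199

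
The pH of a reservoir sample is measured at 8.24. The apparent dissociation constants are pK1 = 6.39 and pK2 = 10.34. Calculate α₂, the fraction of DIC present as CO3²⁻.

α₂ = 0.00777

α₂ = 1 / (1 + [H⁺]/K2 + [H⁺]²/(K1K2)) = 1 / (1 + 10^+2.10 + 10^+0.25)
   = 1 / (1 + 125.89 + 1.7783) = 1/128.67 = 0.007772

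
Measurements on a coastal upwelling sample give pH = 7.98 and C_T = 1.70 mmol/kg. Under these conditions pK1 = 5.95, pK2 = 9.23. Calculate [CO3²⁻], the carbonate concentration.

α₂ = 1 / (1 + [H⁺]/K2 + [H⁺]²/(K1K2)) = 1 / (1 + 10^+1.25 + 10^-0.78)
   = 1 / (1 + 17.783 + 0.16596) = 1/18.949 = 0.05277
[CO3²⁻] = α₂ × DIC = 0.05277 × 1.70 = 0.0897 mmol/kg

[CO3²⁻] = 0.0897 mmol/kg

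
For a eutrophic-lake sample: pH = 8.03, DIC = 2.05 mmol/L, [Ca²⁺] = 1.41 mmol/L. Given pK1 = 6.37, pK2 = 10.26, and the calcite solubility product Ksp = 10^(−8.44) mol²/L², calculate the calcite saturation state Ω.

α₂ = 1 / (1 + [H⁺]/K2 + [H⁺]²/(K1K2)) = 1 / (1 + 10^+2.23 + 10^+0.57)
   = 1 / (1 + 169.82 + 3.7154) = 1/174.54 = 0.005729
[CO3²⁻] = α₂ × DIC = 0.005729 × 2.05 = 0.01175 mmol/L = 11.75 μmol/L
Ksp = 10^(−8.44) = 3.631×10^-9
Ω = [Ca²⁺][CO3²⁻]/Ksp = (1.41×10^-3)(1.175×10^-5) / 3.631×10^-9 = 4.56

Ω = 4.56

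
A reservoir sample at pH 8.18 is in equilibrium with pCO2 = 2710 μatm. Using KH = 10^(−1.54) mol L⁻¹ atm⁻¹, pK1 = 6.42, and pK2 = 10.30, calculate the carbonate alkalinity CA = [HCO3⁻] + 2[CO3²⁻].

CA = 4.57 mmol/L

[CO2*] = KH · pCO2 = 10^(−1.54) × 2710×10^-6 = 7.816×10^-5 mol/L
α₀ = 1/(1 + K1/[H⁺] + K1K2/[H⁺]²) = 1/(1 + 10^+1.76 + 10^-0.36) = 0.01695
DIC = [CO2*]/α₀ = 7.816×10^-5 / 0.01695 = 4.610 mmol/L
CA = (α₁ + 2α₂)·DIC = (0.9756 + 2×0.007401) × 4.610 = 4.57 mmol/L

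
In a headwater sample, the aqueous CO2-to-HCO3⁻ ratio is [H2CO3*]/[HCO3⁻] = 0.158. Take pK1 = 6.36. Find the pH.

From K1 = [H⁺][HCO3⁻]/[H2CO3*]:  pH = pK1 − log₁₀([H2CO3*]/[HCO3⁻])
log₁₀(0.158) = -0.801
pH = 6.36 − (-0.801) = 7.16

pH = 7.16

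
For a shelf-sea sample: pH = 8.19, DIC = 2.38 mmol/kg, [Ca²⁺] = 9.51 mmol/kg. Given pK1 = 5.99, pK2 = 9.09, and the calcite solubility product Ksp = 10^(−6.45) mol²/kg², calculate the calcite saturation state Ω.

Ω = 7.09

α₂ = 1 / (1 + [H⁺]/K2 + [H⁺]²/(K1K2)) = 1 / (1 + 10^+0.90 + 10^-1.30)
   = 1 / (1 + 7.9433 + 0.050119) = 1/8.9934 = 0.1112
[CO3²⁻] = α₂ × DIC = 0.1112 × 2.38 = 0.2646 mmol/kg
Ksp = 10^(−6.45) = 3.548×10^-7
Ω = [Ca²⁺][CO3²⁻]/Ksp = (9.51×10^-3)(2.646×10^-4) / 3.548×10^-7 = 7.09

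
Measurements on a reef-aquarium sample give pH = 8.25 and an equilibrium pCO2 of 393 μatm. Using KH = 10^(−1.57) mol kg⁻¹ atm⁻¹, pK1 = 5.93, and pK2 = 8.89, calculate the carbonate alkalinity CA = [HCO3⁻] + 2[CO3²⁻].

CA = 3.22 mmol/kg

[CO2*] = KH · pCO2 = 10^(−1.57) × 393×10^-6 = 1.058×10^-5 mol/kg
α₀ = 1/(1 + K1/[H⁺] + K1K2/[H⁺]²) = 1/(1 + 10^+2.32 + 10^+1.68) = 0.003879
DIC = [CO2*]/α₀ = 1.058×10^-5 / 0.003879 = 2.727 mmol/kg
CA = (α₁ + 2α₂)·DIC = (0.8105 + 2×0.1857) × 2.727 = 3.22 mmol/kg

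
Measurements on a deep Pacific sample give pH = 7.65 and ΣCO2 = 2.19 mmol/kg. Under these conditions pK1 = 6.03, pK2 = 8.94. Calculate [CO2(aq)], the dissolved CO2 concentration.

[CO2*] = 0.0489 mmol/kg

α₀ = 1 / (1 + K1/[H⁺] + K1K2/[H⁺]²) = 1 / (1 + 10^+1.62 + 10^+0.33)
   = 1 / (1 + 41.687 + 2.1380) = 1/44.825 = 0.02231
[CO2*] = α₀ × DIC = 0.02231 × 2.19 = 0.0489 mmol/kg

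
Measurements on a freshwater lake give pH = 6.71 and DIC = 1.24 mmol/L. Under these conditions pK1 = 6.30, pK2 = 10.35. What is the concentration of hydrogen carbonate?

[HCO3⁻] = 0.893 mmol/L

α₁ = 1 / (1 + [H⁺]/K1 + K2/[H⁺]) = 1 / (1 + 10^-0.41 + 10^-3.64)
   = 1 / (1 + 0.38905 + 0.00022909) = 1/1.3893 = 0.7198
[HCO3⁻] = α₁ × DIC = 0.7198 × 1.24 = 0.893 mmol/L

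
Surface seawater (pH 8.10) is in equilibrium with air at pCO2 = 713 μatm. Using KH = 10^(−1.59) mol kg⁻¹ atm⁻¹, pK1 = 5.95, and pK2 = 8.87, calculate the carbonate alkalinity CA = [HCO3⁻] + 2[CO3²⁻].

[CO2*] = KH · pCO2 = 10^(−1.59) × 713×10^-6 = 1.833×10^-5 mol/kg
α₀ = 1/(1 + K1/[H⁺] + K1K2/[H⁺]²) = 1/(1 + 10^+2.15 + 10^+1.38) = 0.006015
DIC = [CO2*]/α₀ = 1.833×10^-5 / 0.006015 = 3.047 mmol/kg
CA = (α₁ + 2α₂)·DIC = (0.8497 + 2×0.1443) × 3.047 = 3.47 mmol/kg

CA = 3.47 mmol/kg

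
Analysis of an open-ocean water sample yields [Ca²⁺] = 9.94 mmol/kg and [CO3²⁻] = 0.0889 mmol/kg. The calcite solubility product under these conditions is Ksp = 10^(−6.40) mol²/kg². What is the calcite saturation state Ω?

Ksp = 10^(−6.40) = 3.981×10^-7
Ω = [Ca²⁺][CO3²⁻]/Ksp = (9.94×10^-3)(0.0889×10^-3) / 3.981×10^-7 = 2.22

Ω = 2.22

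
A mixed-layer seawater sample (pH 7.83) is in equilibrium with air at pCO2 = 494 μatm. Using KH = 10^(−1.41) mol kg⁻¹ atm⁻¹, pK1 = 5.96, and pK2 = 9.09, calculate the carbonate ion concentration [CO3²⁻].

[CO2*] = KH · pCO2 = 10^(−1.41) × 494×10^-6 = 1.922×10^-5 mol/kg
α₀ = 1/(1 + K1/[H⁺] + K1K2/[H⁺]²) = 1/(1 + 10^+1.87 + 10^+0.61) = 0.01263
DIC = [CO2*]/α₀ = 1.922×10^-5 / 0.01263 = 1.522 mmol/kg
[CO3²⁻] = α₂·DIC; α₂ = 0.05143, so [CO3²⁻] = 0.05143 × 1.522 = 0.0783 mmol/kg

[CO3²⁻] = 0.0783 mmol/kg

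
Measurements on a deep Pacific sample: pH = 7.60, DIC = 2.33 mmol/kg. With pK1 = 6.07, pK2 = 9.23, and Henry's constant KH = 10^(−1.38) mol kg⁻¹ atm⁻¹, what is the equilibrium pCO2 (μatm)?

α₀ = 1 / (1 + K1/[H⁺] + K1K2/[H⁺]²) = 1 / (1 + 10^+1.53 + 10^-0.10)
   = 1 / (1 + 33.884 + 0.79433) = 1/35.679 = 0.02803
[CO2*] = α₀ × DIC = 0.02803 × 2.33 = 0.06530 mmol/kg
pCO2 = [CO2*]/KH = 6.530×10^-5 / 4.169×10^-2 = 1570 μatm

pCO2 = 1570 μatm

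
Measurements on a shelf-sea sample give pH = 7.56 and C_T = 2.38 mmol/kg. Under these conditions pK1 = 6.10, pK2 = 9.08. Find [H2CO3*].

[CO2*] = 0.0775 mmol/kg

α₀ = 1 / (1 + K1/[H⁺] + K1K2/[H⁺]²) = 1 / (1 + 10^+1.46 + 10^-0.06)
   = 1 / (1 + 28.840 + 0.87096) = 1/30.711 = 0.03256
[CO2*] = α₀ × DIC = 0.03256 × 2.38 = 0.0775 mmol/kg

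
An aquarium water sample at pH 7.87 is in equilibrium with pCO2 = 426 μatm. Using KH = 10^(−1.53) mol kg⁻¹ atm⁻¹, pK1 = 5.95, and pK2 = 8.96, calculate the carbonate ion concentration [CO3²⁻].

[CO3²⁻] = 0.0850 mmol/kg

[CO2*] = KH · pCO2 = 10^(−1.53) × 426×10^-6 = 1.257×10^-5 mol/kg
α₀ = 1/(1 + K1/[H⁺] + K1K2/[H⁺]²) = 1/(1 + 10^+1.92 + 10^+0.83) = 0.01100
DIC = [CO2*]/α₀ = 1.257×10^-5 / 0.01100 = 1.143 mmol/kg
[CO3²⁻] = α₂·DIC; α₂ = 0.07435, so [CO3²⁻] = 0.07435 × 1.143 = 0.0850 mmol/kg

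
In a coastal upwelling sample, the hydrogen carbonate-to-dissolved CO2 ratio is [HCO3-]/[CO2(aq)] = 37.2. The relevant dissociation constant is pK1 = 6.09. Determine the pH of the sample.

From K1 = [H⁺][HCO3-]/[CO2(aq)]:  pH = pK1 + log₁₀([HCO3-]/[CO2(aq)])
log₁₀(37.2) = +1.571
pH = 6.09 + (+1.571) = 7.66

pH = 7.66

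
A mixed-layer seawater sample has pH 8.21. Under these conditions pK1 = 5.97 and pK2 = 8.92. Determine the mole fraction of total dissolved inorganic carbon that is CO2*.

α₀ = 0.00479

α₀ = 1 / (1 + K1/[H⁺] + K1K2/[H⁺]²) = 1 / (1 + 10^+2.24 + 10^+1.53)
   = 1 / (1 + 173.78 + 33.884) = 1/208.66 = 0.004792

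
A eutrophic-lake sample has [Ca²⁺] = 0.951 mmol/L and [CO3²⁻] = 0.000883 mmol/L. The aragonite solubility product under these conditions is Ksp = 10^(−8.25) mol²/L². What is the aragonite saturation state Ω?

Ω = 0.149

Ksp = 10^(−8.25) = 5.623×10^-9
Ω = [Ca²⁺][CO3²⁻]/Ksp = (0.951×10^-3)(0.000883×10^-3) / 5.623×10^-9 = 0.149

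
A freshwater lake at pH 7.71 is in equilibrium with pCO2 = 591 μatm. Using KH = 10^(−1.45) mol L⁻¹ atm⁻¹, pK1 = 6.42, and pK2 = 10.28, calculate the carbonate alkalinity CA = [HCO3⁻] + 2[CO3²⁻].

CA = 0.411 mmol/L

[CO2*] = KH · pCO2 = 10^(−1.45) × 591×10^-6 = 2.097×10^-5 mol/L
α₀ = 1/(1 + K1/[H⁺] + K1K2/[H⁺]²) = 1/(1 + 10^+1.29 + 10^-1.28) = 0.04866
DIC = [CO2*]/α₀ = 2.097×10^-5 / 0.04866 = 0.4309 mmol/L
CA = (α₁ + 2α₂)·DIC = (0.9488 + 2×0.002554) × 0.4309 = 0.411 mmol/L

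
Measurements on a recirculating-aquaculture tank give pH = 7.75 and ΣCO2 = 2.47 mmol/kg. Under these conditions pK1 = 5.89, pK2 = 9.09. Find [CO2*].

α₀ = 1 / (1 + K1/[H⁺] + K1K2/[H⁺]²) = 1 / (1 + 10^+1.86 + 10^+0.52)
   = 1 / (1 + 72.444 + 3.3113) = 1/76.755 = 0.01303
[CO2*] = α₀ × DIC = 0.01303 × 2.47 = 0.0322 mmol/kg

[CO2*] = 0.0322 mmol/kg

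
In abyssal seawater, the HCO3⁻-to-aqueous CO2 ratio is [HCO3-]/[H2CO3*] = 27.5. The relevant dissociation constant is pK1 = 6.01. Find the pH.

pH = 7.45

From K1 = [H⁺][HCO3-]/[H2CO3*]:  pH = pK1 + log₁₀([HCO3-]/[H2CO3*])
log₁₀(27.5) = +1.439
pH = 6.01 + (+1.439) = 7.45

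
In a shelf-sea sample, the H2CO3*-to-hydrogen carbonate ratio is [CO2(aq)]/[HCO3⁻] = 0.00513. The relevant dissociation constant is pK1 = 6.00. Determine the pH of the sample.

pH = 8.29

From K1 = [H⁺][HCO3⁻]/[CO2(aq)]:  pH = pK1 − log₁₀([CO2(aq)]/[HCO3⁻])
log₁₀(0.00513) = -2.290
pH = 6.00 − (-2.290) = 8.29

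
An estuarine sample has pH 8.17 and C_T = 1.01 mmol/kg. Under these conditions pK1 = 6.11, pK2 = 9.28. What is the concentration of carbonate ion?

α₂ = 1 / (1 + [H⁺]/K2 + [H⁺]²/(K1K2)) = 1 / (1 + 10^+1.11 + 10^-0.95)
   = 1 / (1 + 12.882 + 0.11220) = 1/13.995 = 0.07146
[CO3²⁻] = α₂ × DIC = 0.07146 × 1.01 = 0.0722 mmol/kg

[CO3²⁻] = 0.0722 mmol/kg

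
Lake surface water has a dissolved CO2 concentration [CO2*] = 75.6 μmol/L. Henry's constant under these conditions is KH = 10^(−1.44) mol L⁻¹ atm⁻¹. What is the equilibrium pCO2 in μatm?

KH = 10^(−1.44) = 3.631×10^-2 mol L⁻¹ atm⁻¹
pCO2 = [CO2*]/KH = 75.6×10^-6 / 3.631×10^-2 = 2.08×10^-3 atm = 2080 μatm

pCO2 = 2080 μatm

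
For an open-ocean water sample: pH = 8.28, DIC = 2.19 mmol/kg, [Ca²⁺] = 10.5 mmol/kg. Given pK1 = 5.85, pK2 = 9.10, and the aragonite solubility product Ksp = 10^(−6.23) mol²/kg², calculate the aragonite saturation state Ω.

α₂ = 1 / (1 + [H⁺]/K2 + [H⁺]²/(K1K2)) = 1 / (1 + 10^+0.82 + 10^-1.61)
   = 1 / (1 + 6.6069 + 0.024547) = 1/7.6315 = 0.1310
[CO3²⁻] = α₂ × DIC = 0.1310 × 2.19 = 0.2870 mmol/kg
Ksp = 10^(−6.23) = 5.888×10^-7
Ω = [Ca²⁺][CO3²⁻]/Ksp = (10.5×10^-3)(2.870×10^-4) / 5.888×10^-7 = 5.12

Ω = 5.12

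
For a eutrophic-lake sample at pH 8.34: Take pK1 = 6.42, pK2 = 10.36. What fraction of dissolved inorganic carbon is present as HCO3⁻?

α₁ = 1 / (1 + [H⁺]/K1 + K2/[H⁺]) = 1 / (1 + 10^-1.92 + 10^-2.02)
   = 1 / (1 + 0.012023 + 0.0095499) = 1/1.0216 = 0.9789

α₁ = 0.979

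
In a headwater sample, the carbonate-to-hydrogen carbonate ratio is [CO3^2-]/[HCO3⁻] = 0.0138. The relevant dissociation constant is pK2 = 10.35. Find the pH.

pH = 8.49

From K2 = [H⁺][CO3^2-]/[HCO3⁻]:  pH = pK2 + log₁₀([CO3^2-]/[HCO3⁻])
log₁₀(0.0138) = -1.860
pH = 10.35 + (-1.860) = 8.49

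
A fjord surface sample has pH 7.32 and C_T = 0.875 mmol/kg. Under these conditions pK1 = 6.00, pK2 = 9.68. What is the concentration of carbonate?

α₂ = 1 / (1 + [H⁺]/K2 + [H⁺]²/(K1K2)) = 1 / (1 + 10^+2.36 + 10^+1.04)
   = 1 / (1 + 229.09 + 10.965) = 1/241.05 = 0.004148
[CO3²⁻] = α₂ × DIC = 0.004148 × 0.875 = 0.00363 mmol/kg = 3.63 μmol/kg

[CO3²⁻] = 3.63 μmol/kg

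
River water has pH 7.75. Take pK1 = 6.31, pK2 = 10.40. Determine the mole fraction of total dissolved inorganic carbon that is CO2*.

α₀ = 0.0350

α₀ = 1 / (1 + K1/[H⁺] + K1K2/[H⁺]²) = 1 / (1 + 10^+1.44 + 10^-1.21)
   = 1 / (1 + 27.542 + 0.061660) = 1/28.604 = 0.03496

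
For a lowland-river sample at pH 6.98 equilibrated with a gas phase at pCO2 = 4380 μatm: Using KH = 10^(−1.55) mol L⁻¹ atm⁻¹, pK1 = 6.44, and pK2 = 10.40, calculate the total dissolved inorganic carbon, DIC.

DIC = 0.552 mmol/L

[CO2*] = KH · pCO2 = 10^(−1.55) × 4380×10^-6 = 1.234×10^-4 mol/L
α₀ = 1/(1 + K1/[H⁺] + K1K2/[H⁺]²) = 1/(1 + 10^+0.54 + 10^-2.88) = 0.2238
DIC = [CO2*]/α₀ = 1.234×10^-4 / 0.2238 = 0.552 mmol/L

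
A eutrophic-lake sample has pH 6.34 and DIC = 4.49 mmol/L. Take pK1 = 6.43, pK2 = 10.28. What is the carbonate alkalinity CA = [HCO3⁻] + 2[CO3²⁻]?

CA = 2.01 mmol/L

CA = [HCO3⁻] + 2[CO3²⁻] = (α₁ + 2α₂)·DIC
At pH 6.34: [H⁺]/K1 = 10^0.09 = 1.2303, K2/[H⁺] = 10^-3.94 = 0.00011482
α₁ = 1/(1 + 1.2303 + 0.00011482) = 1/2.2304 = 0.4484; α₂ = α₁·K2/[H⁺] = 5.148×10^-5
α₁ + 2α₂ = 0.4485
CA = 0.4485 × 4.49 = 2.01 mmol/L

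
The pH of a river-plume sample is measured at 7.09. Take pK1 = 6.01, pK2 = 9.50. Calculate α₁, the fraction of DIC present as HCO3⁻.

α₁ = 0.920

α₁ = 1 / (1 + [H⁺]/K1 + K2/[H⁺]) = 1 / (1 + 10^-1.08 + 10^-2.41)
   = 1 / (1 + 0.083176 + 0.0038905) = 1/1.0871 = 0.9199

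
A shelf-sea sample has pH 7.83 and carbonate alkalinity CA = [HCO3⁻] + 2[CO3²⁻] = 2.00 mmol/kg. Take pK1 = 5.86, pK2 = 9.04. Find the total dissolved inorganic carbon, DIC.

DIC = 1.91 mmol/kg

CA = [HCO3⁻] + 2[CO3²⁻] = (α₁ + 2α₂)·DIC
At pH 7.83: [H⁺]/K1 = 10^-1.97 = 0.010715, K2/[H⁺] = 10^-1.21 = 0.061660
α₁ = 1/(1 + 0.010715 + 0.061660) = 1/1.0724 = 0.9325; α₂ = α₁·K2/[H⁺] = 0.05750
α₁ + 2α₂ = 1.0475
DIC = CA / (α₁ + 2α₂) = 2.00 / 1.0475 = 1.91 mmol/kg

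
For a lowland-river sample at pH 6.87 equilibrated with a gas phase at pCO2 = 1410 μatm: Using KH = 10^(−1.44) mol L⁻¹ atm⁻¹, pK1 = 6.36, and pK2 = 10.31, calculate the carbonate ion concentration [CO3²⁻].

[CO2*] = KH · pCO2 = 10^(−1.44) × 1410×10^-6 = 5.119×10^-5 mol/L
α₀ = 1/(1 + K1/[H⁺] + K1K2/[H⁺]²) = 1/(1 + 10^+0.51 + 10^-2.93) = 0.2360
DIC = [CO2*]/α₀ = 5.119×10^-5 / 0.2360 = 0.2169 mmol/L
[CO3²⁻] = α₂·DIC; α₂ = 0.0002773, so [CO3²⁻] = 0.0002773 × 0.2169 = 6.01×10^-5 mmol/L = 0.0601 μmol/L

[CO3²⁻] = 0.0601 μmol/L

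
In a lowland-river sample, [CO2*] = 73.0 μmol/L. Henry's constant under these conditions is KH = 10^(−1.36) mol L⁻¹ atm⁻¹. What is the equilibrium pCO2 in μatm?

pCO2 = 1670 μatm

KH = 10^(−1.36) = 4.365×10^-2 mol L⁻¹ atm⁻¹
pCO2 = [CO2*]/KH = 73.0×10^-6 / 4.365×10^-2 = 1.67×10^-3 atm = 1670 μatm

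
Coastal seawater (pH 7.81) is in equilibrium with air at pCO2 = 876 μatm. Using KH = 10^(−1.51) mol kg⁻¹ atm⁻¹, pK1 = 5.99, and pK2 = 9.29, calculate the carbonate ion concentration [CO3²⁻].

[CO3²⁻] = 0.0592 mmol/kg

[CO2*] = KH · pCO2 = 10^(−1.51) × 876×10^-6 = 2.707×10^-5 mol/kg
α₀ = 1/(1 + K1/[H⁺] + K1K2/[H⁺]²) = 1/(1 + 10^+1.82 + 10^+0.34) = 0.01444
DIC = [CO2*]/α₀ = 2.707×10^-5 / 0.01444 = 1.875 mmol/kg
[CO3²⁻] = α₂·DIC; α₂ = 0.03159, so [CO3²⁻] = 0.03159 × 1.875 = 0.0592 mmol/kg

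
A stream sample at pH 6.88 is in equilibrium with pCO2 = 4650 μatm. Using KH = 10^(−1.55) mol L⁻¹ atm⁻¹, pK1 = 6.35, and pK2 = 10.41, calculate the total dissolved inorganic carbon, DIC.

[CO2*] = KH · pCO2 = 10^(−1.55) × 4650×10^-6 = 1.311×10^-4 mol/L
α₀ = 1/(1 + K1/[H⁺] + K1K2/[H⁺]²) = 1/(1 + 10^+0.53 + 10^-3.00) = 0.2278
DIC = [CO2*]/α₀ = 1.311×10^-4 / 0.2278 = 0.575 mmol/L

DIC = 0.575 mmol/L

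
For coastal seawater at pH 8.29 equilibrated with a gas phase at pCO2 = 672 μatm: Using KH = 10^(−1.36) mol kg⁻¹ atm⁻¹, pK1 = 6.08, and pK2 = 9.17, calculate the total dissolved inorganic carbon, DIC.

DIC = 5.41 mmol/kg

[CO2*] = KH · pCO2 = 10^(−1.36) × 672×10^-6 = 2.933×10^-5 mol/kg
α₀ = 1/(1 + K1/[H⁺] + K1K2/[H⁺]²) = 1/(1 + 10^+2.21 + 10^+1.33) = 0.005418
DIC = [CO2*]/α₀ = 2.933×10^-5 / 0.005418 = 5.41 mmol/kg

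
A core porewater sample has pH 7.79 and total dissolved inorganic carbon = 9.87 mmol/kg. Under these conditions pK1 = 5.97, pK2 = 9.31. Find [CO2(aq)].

[CO2*] = 0.143 mmol/kg

α₀ = 1 / (1 + K1/[H⁺] + K1K2/[H⁺]²) = 1 / (1 + 10^+1.82 + 10^+0.30)
   = 1 / (1 + 66.069 + 1.9953) = 1/69.065 = 0.01448
[CO2*] = α₀ × DIC = 0.01448 × 9.87 = 0.143 mmol/kg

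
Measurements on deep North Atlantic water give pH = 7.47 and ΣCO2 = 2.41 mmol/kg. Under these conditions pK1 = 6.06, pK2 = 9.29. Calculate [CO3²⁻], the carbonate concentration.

α₂ = 1 / (1 + [H⁺]/K2 + [H⁺]²/(K1K2)) = 1 / (1 + 10^+1.82 + 10^+0.41)
   = 1 / (1 + 66.069 + 2.5704) = 1/69.640 = 0.01436
[CO3²⁻] = α₂ × DIC = 0.01436 × 2.41 = 0.0346 mmol/kg

[CO3²⁻] = 0.0346 mmol/kg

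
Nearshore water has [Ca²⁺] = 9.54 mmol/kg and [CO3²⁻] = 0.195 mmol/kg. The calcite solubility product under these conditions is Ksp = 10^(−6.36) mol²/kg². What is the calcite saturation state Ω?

Ω = 4.26

Ksp = 10^(−6.36) = 4.365×10^-7
Ω = [Ca²⁺][CO3²⁻]/Ksp = (9.54×10^-3)(0.195×10^-3) / 4.365×10^-7 = 4.26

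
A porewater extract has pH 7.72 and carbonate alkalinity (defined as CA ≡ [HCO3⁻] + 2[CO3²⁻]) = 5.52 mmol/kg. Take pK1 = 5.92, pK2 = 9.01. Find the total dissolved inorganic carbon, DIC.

DIC = 5.34 mmol/kg

CA = [HCO3⁻] + 2[CO3²⁻] = (α₁ + 2α₂)·DIC
At pH 7.72: [H⁺]/K1 = 10^-1.80 = 0.015849, K2/[H⁺] = 10^-1.29 = 0.051286
α₁ = 1/(1 + 0.015849 + 0.051286) = 1/1.0671 = 0.9371; α₂ = α₁·K2/[H⁺] = 0.04806
α₁ + 2α₂ = 1.0332
DIC = CA / (α₁ + 2α₂) = 5.52 / 1.0332 = 5.34 mmol/kg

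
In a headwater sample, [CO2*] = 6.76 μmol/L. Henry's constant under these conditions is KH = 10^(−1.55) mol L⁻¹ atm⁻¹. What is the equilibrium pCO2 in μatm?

KH = 10^(−1.55) = 2.818×10^-2 mol L⁻¹ atm⁻¹
pCO2 = [CO2*]/KH = 6.76×10^-6 / 2.818×10^-2 = 2.40×10^-4 atm = 240 μatm

pCO2 = 240 μatm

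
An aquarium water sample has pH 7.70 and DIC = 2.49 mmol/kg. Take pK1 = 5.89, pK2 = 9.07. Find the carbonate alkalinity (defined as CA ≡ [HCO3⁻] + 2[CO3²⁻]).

CA = 2.55 mmol/kg

CA = [HCO3⁻] + 2[CO3²⁻] = (α₁ + 2α₂)·DIC
At pH 7.70: [H⁺]/K1 = 10^-1.81 = 0.015488, K2/[H⁺] = 10^-1.37 = 0.042658
α₁ = 1/(1 + 0.015488 + 0.042658) = 1/1.0581 = 0.9450; α₂ = α₁·K2/[H⁺] = 0.04031
α₁ + 2α₂ = 1.0257
CA = 1.0257 × 2.49 = 2.55 mmol/kg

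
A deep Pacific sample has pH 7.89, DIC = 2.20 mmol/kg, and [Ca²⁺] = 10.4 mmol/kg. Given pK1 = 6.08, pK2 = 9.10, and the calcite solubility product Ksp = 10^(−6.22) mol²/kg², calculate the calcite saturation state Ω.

α₂ = 1 / (1 + [H⁺]/K2 + [H⁺]²/(K1K2)) = 1 / (1 + 10^+1.21 + 10^-0.60)
   = 1 / (1 + 16.218 + 0.25119) = 1/17.469 = 0.05724
[CO3²⁻] = α₂ × DIC = 0.05724 × 2.20 = 0.1259 mmol/kg
Ksp = 10^(−6.22) = 6.026×10^-7
Ω = [Ca²⁺][CO3²⁻]/Ksp = (10.4×10^-3)(1.259×10^-4) / 6.026×10^-7 = 2.17

Ω = 2.17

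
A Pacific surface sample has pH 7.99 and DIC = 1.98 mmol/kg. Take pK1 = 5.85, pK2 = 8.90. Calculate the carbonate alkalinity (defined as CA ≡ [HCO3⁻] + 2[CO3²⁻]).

CA = 2.18 mmol/kg

CA = [HCO3⁻] + 2[CO3²⁻] = (α₁ + 2α₂)·DIC
At pH 7.99: [H⁺]/K1 = 10^-2.14 = 0.0072444, K2/[H⁺] = 10^-0.91 = 0.12303
α₁ = 1/(1 + 0.0072444 + 0.12303) = 1/1.1303 = 0.8847; α₂ = α₁·K2/[H⁺] = 0.1088
α₁ + 2α₂ = 1.1024
CA = 1.1024 × 1.98 = 2.18 mmol/kg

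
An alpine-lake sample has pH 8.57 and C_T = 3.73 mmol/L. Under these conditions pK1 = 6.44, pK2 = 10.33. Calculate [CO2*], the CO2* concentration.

α₀ = 1 / (1 + K1/[H⁺] + K1K2/[H⁺]²) = 1 / (1 + 10^+2.13 + 10^+0.37)
   = 1 / (1 + 134.90 + 2.3442) = 1/138.24 = 0.007234
[CO2*] = α₀ × DIC = 0.007234 × 3.73 = 0.0270 mmol/L

[CO2*] = 0.0270 mmol/L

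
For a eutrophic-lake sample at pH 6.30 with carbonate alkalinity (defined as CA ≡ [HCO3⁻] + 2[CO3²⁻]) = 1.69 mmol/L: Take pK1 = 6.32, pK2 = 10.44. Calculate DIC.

CA = [HCO3⁻] + 2[CO3²⁻] = (α₁ + 2α₂)·DIC
At pH 6.30: [H⁺]/K1 = 10^0.02 = 1.0471, K2/[H⁺] = 10^-4.14 = 7.2444×10^-5
α₁ = 1/(1 + 1.0471 + 7.2444×10^-5) = 1/2.0472 = 0.4885; α₂ = α₁·K2/[H⁺] = 3.539×10^-5
α₁ + 2α₂ = 0.4885
DIC = CA / (α₁ + 2α₂) = 1.69 / 0.4885 = 3.46 mmol/L

DIC = 3.46 mmol/L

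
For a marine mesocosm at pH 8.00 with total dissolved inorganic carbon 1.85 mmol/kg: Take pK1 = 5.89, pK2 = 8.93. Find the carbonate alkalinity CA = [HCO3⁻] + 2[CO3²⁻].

CA = [HCO3⁻] + 2[CO3²⁻] = (α₁ + 2α₂)·DIC
At pH 8.00: [H⁺]/K1 = 10^-2.11 = 0.0077625, K2/[H⁺] = 10^-0.93 = 0.11749
α₁ = 1/(1 + 0.0077625 + 0.11749) = 1/1.1253 = 0.8887; α₂ = α₁·K2/[H⁺] = 0.1044
α₁ + 2α₂ = 1.0975
CA = 1.0975 × 1.85 = 2.03 mmol/kg

CA = 2.03 mmol/kg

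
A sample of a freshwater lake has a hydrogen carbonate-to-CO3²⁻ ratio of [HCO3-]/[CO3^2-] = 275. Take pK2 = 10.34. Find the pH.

From K2 = [H⁺][CO3^2-]/[HCO3-]:  pH = pK2 − log₁₀([HCO3-]/[CO3^2-])
log₁₀(275) = +2.439
pH = 10.34 − (+2.439) = 7.90

pH = 7.90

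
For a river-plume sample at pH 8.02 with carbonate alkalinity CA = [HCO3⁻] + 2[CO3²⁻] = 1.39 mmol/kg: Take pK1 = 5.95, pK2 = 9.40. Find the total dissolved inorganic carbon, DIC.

CA = [HCO3⁻] + 2[CO3²⁻] = (α₁ + 2α₂)·DIC
At pH 8.02: [H⁺]/K1 = 10^-2.07 = 0.0085114, K2/[H⁺] = 10^-1.38 = 0.041687
α₁ = 1/(1 + 0.0085114 + 0.041687) = 1/1.0502 = 0.9522; α₂ = α₁·K2/[H⁺] = 0.03969
α₁ + 2α₂ = 1.0316
DIC = CA / (α₁ + 2α₂) = 1.39 / 1.0316 = 1.35 mmol/kg

DIC = 1.35 mmol/kg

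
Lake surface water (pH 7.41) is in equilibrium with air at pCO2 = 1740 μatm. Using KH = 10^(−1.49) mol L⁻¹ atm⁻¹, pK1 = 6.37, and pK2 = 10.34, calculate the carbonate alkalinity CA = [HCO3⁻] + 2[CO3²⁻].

CA = 0.619 mmol/L

[CO2*] = KH · pCO2 = 10^(−1.49) × 1740×10^-6 = 5.631×10^-5 mol/L
α₀ = 1/(1 + K1/[H⁺] + K1K2/[H⁺]²) = 1/(1 + 10^+1.04 + 10^-1.89) = 0.08349
DIC = [CO2*]/α₀ = 5.631×10^-5 / 0.08349 = 0.6744 mmol/L
CA = (α₁ + 2α₂)·DIC = (0.9154 + 2×0.001076) × 0.6744 = 0.619 mmol/L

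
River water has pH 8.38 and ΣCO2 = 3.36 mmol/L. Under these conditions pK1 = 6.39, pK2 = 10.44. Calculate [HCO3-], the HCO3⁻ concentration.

[HCO3⁻] = 3.30 mmol/L

α₁ = 1 / (1 + [H⁺]/K1 + K2/[H⁺]) = 1 / (1 + 10^-1.99 + 10^-2.06)
   = 1 / (1 + 0.010233 + 0.0087096) = 1/1.0189 = 0.9814
[HCO3⁻] = α₁ × DIC = 0.9814 × 3.36 = 3.30 mmol/L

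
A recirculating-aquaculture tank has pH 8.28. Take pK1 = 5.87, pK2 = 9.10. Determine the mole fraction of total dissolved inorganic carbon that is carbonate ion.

α₂ = 1 / (1 + [H⁺]/K2 + [H⁺]²/(K1K2)) = 1 / (1 + 10^+0.82 + 10^-1.59)
   = 1 / (1 + 6.6069 + 0.025704) = 1/7.6326 = 0.1310

α₂ = 0.131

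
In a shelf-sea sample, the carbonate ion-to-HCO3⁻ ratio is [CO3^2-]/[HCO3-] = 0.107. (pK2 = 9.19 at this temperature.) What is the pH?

From K2 = [H⁺][CO3^2-]/[HCO3-]:  pH = pK2 + log₁₀([CO3^2-]/[HCO3-])
log₁₀(0.107) = -0.971
pH = 9.19 + (-0.971) = 8.22

pH = 8.22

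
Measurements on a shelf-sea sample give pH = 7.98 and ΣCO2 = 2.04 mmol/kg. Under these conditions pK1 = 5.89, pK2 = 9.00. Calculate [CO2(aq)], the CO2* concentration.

[CO2*] = 15.0 μmol/kg

α₀ = 1 / (1 + K1/[H⁺] + K1K2/[H⁺]²) = 1 / (1 + 10^+2.09 + 10^+1.07)
   = 1 / (1 + 123.03 + 11.749) = 1/135.78 = 0.007365
[CO2*] = α₀ × DIC = 0.007365 × 2.04 = 0.0150 mmol/kg = 15.0 μmol/kg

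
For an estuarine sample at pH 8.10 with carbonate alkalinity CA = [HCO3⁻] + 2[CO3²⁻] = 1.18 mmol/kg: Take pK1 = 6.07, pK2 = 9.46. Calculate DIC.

CA = [HCO3⁻] + 2[CO3²⁻] = (α₁ + 2α₂)·DIC
At pH 8.10: [H⁺]/K1 = 10^-2.03 = 0.0093325, K2/[H⁺] = 10^-1.36 = 0.043652
α₁ = 1/(1 + 0.0093325 + 0.043652) = 1/1.0530 = 0.9497; α₂ = α₁·K2/[H⁺] = 0.04146
α₁ + 2α₂ = 1.0326
DIC = CA / (α₁ + 2α₂) = 1.18 / 1.0326 = 1.14 mmol/kg

DIC = 1.14 mmol/kg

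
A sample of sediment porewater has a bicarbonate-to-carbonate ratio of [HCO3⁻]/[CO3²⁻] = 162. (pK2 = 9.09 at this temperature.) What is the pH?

From K2 = [H⁺][CO3²⁻]/[HCO3⁻]:  pH = pK2 − log₁₀([HCO3⁻]/[CO3²⁻])
log₁₀(162) = +2.210
pH = 9.09 − (+2.210) = 6.88

pH = 6.88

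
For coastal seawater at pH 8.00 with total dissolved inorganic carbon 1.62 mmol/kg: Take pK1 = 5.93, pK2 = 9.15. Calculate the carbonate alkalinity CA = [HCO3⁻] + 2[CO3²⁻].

CA = [HCO3⁻] + 2[CO3²⁻] = (α₁ + 2α₂)·DIC
At pH 8.00: [H⁺]/K1 = 10^-2.07 = 0.0085114, K2/[H⁺] = 10^-1.15 = 0.070795
α₁ = 1/(1 + 0.0085114 + 0.070795) = 1/1.0793 = 0.9265; α₂ = α₁·K2/[H⁺] = 0.06559
α₁ + 2α₂ = 1.0577
CA = 1.0577 × 1.62 = 1.71 mmol/kg

CA = 1.71 mmol/kg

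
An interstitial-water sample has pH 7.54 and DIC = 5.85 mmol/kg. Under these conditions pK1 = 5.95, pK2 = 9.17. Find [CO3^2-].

α₂ = 1 / (1 + [H⁺]/K2 + [H⁺]²/(K1K2)) = 1 / (1 + 10^+1.63 + 10^+0.04)
   = 1 / (1 + 42.658 + 1.0965) = 1/44.754 = 0.02234
[CO3²⁻] = α₂ × DIC = 0.02234 × 5.85 = 0.131 mmol/kg

[CO3²⁻] = 0.131 mmol/kg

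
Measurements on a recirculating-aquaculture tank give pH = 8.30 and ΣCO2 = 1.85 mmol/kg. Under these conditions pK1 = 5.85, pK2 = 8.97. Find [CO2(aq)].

[CO2*] = 5.39 μmol/kg

α₀ = 1 / (1 + K1/[H⁺] + K1K2/[H⁺]²) = 1 / (1 + 10^+2.45 + 10^+1.78)
   = 1 / (1 + 281.84 + 60.256) = 1/343.09 = 0.002915
[CO2*] = α₀ × DIC = 0.002915 × 1.85 = 0.00539 mmol/kg = 5.39 μmol/kg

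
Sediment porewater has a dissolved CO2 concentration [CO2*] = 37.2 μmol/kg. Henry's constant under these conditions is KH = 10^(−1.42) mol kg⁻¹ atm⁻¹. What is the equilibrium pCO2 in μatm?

KH = 10^(−1.42) = 3.802×10^-2 mol kg⁻¹ atm⁻¹
pCO2 = [CO2*]/KH = 37.2×10^-6 / 3.802×10^-2 = 9.78×10^-4 atm = 978 μatm

pCO2 = 978 μatm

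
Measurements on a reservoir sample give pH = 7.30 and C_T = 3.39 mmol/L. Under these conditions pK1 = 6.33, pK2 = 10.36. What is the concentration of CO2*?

α₀ = 1 / (1 + K1/[H⁺] + K1K2/[H⁺]²) = 1 / (1 + 10^+0.97 + 10^-2.09)
   = 1 / (1 + 9.3325 + 0.0081283) = 1/10.341 = 0.09671
[CO2*] = α₀ × DIC = 0.09671 × 3.39 = 0.328 mmol/L

[CO2*] = 0.328 mmol/L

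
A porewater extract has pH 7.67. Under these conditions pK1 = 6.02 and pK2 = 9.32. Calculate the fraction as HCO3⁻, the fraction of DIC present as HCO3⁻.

α₁ = 0.957

α₁ = 1 / (1 + [H⁺]/K1 + K2/[H⁺]) = 1 / (1 + 10^-1.65 + 10^-1.65)
   = 1 / (1 + 0.022387 + 0.022387) = 1/1.0448 = 0.9571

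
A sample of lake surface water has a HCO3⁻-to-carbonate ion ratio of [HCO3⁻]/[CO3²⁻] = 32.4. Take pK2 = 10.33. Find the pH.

From K2 = [H⁺][CO3²⁻]/[HCO3⁻]:  pH = pK2 − log₁₀([HCO3⁻]/[CO3²⁻])
log₁₀(32.4) = +1.511
pH = 10.33 − (+1.511) = 8.82

pH = 8.82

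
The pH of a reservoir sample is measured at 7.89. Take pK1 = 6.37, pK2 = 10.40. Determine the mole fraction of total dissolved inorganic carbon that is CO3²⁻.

α₂ = 1 / (1 + [H⁺]/K2 + [H⁺]²/(K1K2)) = 1 / (1 + 10^+2.51 + 10^+0.99)
   = 1 / (1 + 323.59 + 9.7724) = 1/334.37 = 0.002991

α₂ = 0.00299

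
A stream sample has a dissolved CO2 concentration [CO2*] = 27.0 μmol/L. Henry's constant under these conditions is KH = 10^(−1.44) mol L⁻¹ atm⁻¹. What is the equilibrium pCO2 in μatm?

pCO2 = 744 μatm

KH = 10^(−1.44) = 3.631×10^-2 mol L⁻¹ atm⁻¹
pCO2 = [CO2*]/KH = 27.0×10^-6 / 3.631×10^-2 = 7.44×10^-4 atm = 744 μatm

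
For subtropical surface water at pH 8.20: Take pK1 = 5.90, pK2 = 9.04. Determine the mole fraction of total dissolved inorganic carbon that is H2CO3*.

α₀ = 0.00436

α₀ = 1 / (1 + K1/[H⁺] + K1K2/[H⁺]²) = 1 / (1 + 10^+2.30 + 10^+1.46)
   = 1 / (1 + 199.53 + 28.840) = 1/229.37 = 0.004360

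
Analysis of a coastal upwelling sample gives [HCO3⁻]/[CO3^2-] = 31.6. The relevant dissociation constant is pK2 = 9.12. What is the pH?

pH = 7.62

From K2 = [H⁺][CO3^2-]/[HCO3⁻]:  pH = pK2 − log₁₀([HCO3⁻]/[CO3^2-])
log₁₀(31.6) = +1.500
pH = 9.12 − (+1.500) = 7.62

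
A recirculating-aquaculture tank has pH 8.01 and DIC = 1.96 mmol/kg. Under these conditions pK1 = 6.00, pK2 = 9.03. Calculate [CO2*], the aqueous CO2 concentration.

α₀ = 1 / (1 + K1/[H⁺] + K1K2/[H⁺]²) = 1 / (1 + 10^+2.01 + 10^+0.99)
   = 1 / (1 + 102.33 + 9.7724) = 1/113.10 = 0.008842
[CO2*] = α₀ × DIC = 0.008842 × 1.96 = 0.0173 mmol/kg = 17.3 μmol/kg

[CO2*] = 17.3 μmol/kg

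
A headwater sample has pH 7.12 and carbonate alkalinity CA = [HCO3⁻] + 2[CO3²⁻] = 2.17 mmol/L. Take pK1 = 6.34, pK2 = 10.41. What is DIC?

DIC = 2.53 mmol/L

CA = [HCO3⁻] + 2[CO3²⁻] = (α₁ + 2α₂)·DIC
At pH 7.12: [H⁺]/K1 = 10^-0.78 = 0.16596, K2/[H⁺] = 10^-3.29 = 0.00051286
α₁ = 1/(1 + 0.16596 + 0.00051286) = 1/1.1665 = 0.8573; α₂ = α₁·K2/[H⁺] = 0.0004397
α₁ + 2α₂ = 0.8582
DIC = CA / (α₁ + 2α₂) = 2.17 / 0.8582 = 2.53 mmol/L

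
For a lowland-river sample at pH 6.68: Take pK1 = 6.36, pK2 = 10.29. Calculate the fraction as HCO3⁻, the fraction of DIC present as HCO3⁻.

α₁ = 1 / (1 + [H⁺]/K1 + K2/[H⁺]) = 1 / (1 + 10^-0.32 + 10^-3.61)
   = 1 / (1 + 0.47863 + 0.00024547) = 1/1.4789 = 0.6762

α₁ = 0.676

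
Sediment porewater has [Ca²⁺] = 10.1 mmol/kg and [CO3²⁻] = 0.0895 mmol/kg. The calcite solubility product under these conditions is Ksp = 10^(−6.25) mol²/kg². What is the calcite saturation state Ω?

Ω = 1.61

Ksp = 10^(−6.25) = 5.623×10^-7
Ω = [Ca²⁺][CO3²⁻]/Ksp = (10.1×10^-3)(0.0895×10^-3) / 5.623×10^-7 = 1.61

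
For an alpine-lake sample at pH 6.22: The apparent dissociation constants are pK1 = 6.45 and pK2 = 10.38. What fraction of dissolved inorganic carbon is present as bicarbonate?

α₁ = 1 / (1 + [H⁺]/K1 + K2/[H⁺]) = 1 / (1 + 10^+0.23 + 10^-4.16)
   = 1 / (1 + 1.6982 + 6.9183×10^-5) = 1/2.6983 = 0.3706

α₁ = 0.371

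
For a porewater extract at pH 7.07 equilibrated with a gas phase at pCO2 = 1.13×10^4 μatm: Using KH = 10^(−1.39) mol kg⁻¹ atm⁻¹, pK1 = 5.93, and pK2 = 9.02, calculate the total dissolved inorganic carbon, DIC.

[CO2*] = KH · pCO2 = 10^(−1.39) × 1.13×10^4×10^-6 = 4.603×10^-4 mol/kg
α₀ = 1/(1 + K1/[H⁺] + K1K2/[H⁺]²) = 1/(1 + 10^+1.14 + 10^-0.81) = 0.06685
DIC = [CO2*]/α₀ = 4.603×10^-4 / 0.06685 = 6.89 mmol/kg

DIC = 6.89 mmol/kg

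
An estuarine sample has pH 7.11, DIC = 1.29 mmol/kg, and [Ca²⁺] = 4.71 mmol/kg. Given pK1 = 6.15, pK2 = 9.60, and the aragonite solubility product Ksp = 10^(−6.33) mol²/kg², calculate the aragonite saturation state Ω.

α₂ = 1 / (1 + [H⁺]/K2 + [H⁺]²/(K1K2)) = 1 / (1 + 10^+2.49 + 10^+1.53)
   = 1 / (1 + 309.03 + 33.884) = 1/343.91 = 0.002908
[CO3²⁻] = α₂ × DIC = 0.002908 × 1.29 = 0.003751 mmol/kg = 3.751 μmol/kg
Ksp = 10^(−6.33) = 4.677×10^-7
Ω = [Ca²⁺][CO3²⁻]/Ksp = (4.71×10^-3)(3.751×10^-6) / 4.677×10^-7 = 0.0378

Ω = 0.0378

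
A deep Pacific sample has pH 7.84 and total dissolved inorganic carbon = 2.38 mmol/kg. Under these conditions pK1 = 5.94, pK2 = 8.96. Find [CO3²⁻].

[CO3²⁻] = 0.166 mmol/kg

α₂ = 1 / (1 + [H⁺]/K2 + [H⁺]²/(K1K2)) = 1 / (1 + 10^+1.12 + 10^-0.78)
   = 1 / (1 + 13.183 + 0.16596) = 1/14.349 = 0.06969
[CO3²⁻] = α₂ × DIC = 0.06969 × 2.38 = 0.166 mmol/kg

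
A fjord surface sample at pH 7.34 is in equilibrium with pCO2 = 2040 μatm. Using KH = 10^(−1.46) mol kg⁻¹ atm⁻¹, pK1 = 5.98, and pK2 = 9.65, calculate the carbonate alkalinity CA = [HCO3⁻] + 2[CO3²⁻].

CA = 1.64 mmol/kg

[CO2*] = KH · pCO2 = 10^(−1.46) × 2040×10^-6 = 7.073×10^-5 mol/kg
α₀ = 1/(1 + K1/[H⁺] + K1K2/[H⁺]²) = 1/(1 + 10^+1.36 + 10^-0.95) = 0.04163
DIC = [CO2*]/α₀ = 7.073×10^-5 / 0.04163 = 1.699 mmol/kg
CA = (α₁ + 2α₂)·DIC = (0.9537 + 2×0.004671) × 1.699 = 1.64 mmol/kg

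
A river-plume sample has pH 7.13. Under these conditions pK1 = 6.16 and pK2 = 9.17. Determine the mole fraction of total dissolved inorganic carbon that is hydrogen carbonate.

α₁ = 0.896

α₁ = 1 / (1 + [H⁺]/K1 + K2/[H⁺]) = 1 / (1 + 10^-0.97 + 10^-2.04)
   = 1 / (1 + 0.10715 + 0.0091201) = 1/1.1163 = 0.8958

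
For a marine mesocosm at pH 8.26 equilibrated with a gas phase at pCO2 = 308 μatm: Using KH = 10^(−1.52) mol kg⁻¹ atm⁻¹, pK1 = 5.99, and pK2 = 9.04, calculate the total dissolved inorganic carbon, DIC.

DIC = 2.03 mmol/kg

[CO2*] = KH · pCO2 = 10^(−1.52) × 308×10^-6 = 9.301×10^-6 mol/kg
α₀ = 1/(1 + K1/[H⁺] + K1K2/[H⁺]²) = 1/(1 + 10^+2.27 + 10^+1.49) = 0.004585
DIC = [CO2*]/α₀ = 9.301×10^-6 / 0.004585 = 2.03 mmol/kg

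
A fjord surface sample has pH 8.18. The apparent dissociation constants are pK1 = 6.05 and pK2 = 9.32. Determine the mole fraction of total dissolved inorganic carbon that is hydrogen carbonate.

α₁ = 0.926

α₁ = 1 / (1 + [H⁺]/K1 + K2/[H⁺]) = 1 / (1 + 10^-2.13 + 10^-1.14)
   = 1 / (1 + 0.0074131 + 0.072444) = 1/1.0799 = 0.9260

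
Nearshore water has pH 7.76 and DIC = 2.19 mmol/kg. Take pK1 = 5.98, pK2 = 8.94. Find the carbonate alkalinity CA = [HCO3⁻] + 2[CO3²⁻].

CA = 2.29 mmol/kg

CA = [HCO3⁻] + 2[CO3²⁻] = (α₁ + 2α₂)·DIC
At pH 7.76: [H⁺]/K1 = 10^-1.78 = 0.016596, K2/[H⁺] = 10^-1.18 = 0.066069
α₁ = 1/(1 + 0.016596 + 0.066069) = 1/1.0827 = 0.9236; α₂ = α₁·K2/[H⁺] = 0.06102
α₁ + 2α₂ = 1.0457
CA = 1.0457 × 2.19 = 2.29 mmol/kg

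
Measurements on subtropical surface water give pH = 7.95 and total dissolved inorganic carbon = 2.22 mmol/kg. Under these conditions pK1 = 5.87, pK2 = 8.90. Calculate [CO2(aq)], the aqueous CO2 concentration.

[CO2*] = 16.5 μmol/kg

α₀ = 1 / (1 + K1/[H⁺] + K1K2/[H⁺]²) = 1 / (1 + 10^+2.08 + 10^+1.13)
   = 1 / (1 + 120.23 + 13.490) = 1/134.72 = 0.007423
[CO2*] = α₀ × DIC = 0.007423 × 2.22 = 0.0165 mmol/kg = 16.5 μmol/kg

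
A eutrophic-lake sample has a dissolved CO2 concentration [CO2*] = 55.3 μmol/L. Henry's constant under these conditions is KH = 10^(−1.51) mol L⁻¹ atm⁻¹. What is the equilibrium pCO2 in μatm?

pCO2 = 1790 μatm

KH = 10^(−1.51) = 3.090×10^-2 mol L⁻¹ atm⁻¹
pCO2 = [CO2*]/KH = 55.3×10^-6 / 3.090×10^-2 = 1.79×10^-3 atm = 1790 μatm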